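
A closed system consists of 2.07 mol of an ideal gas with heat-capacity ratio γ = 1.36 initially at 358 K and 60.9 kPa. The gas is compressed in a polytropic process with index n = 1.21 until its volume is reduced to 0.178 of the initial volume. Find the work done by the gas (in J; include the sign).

-12800 J

V₁ = nRT₁/P₁ = 2.07×8.314×358/60.9 = 101 L.
Polytropic n=1.21: T₂ = T₁(V₁/V₂)^(n−1) = 358×(5.62)^0.21 = 514 K; P₂ = P₁(V₁/V₂)^n = 492 kPa.
W = (P₁V₁−P₂V₂)/(n−1) = (60.9×101−492×18.0)/0.21 = -12800 J.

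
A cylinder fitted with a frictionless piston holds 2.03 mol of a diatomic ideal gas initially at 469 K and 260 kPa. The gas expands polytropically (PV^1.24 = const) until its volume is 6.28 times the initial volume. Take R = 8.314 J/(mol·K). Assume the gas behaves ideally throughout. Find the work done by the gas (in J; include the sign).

V₁ = nRT₁/P₁ = 2.03×8.314×469/260 = 30.4 L.
Polytropic n=1.24: T₂ = T₁(V₁/V₂)^(n−1) = 469×(0.159)^0.24 = 302 K; P₂ = P₁(V₁/V₂)^n = 26.6 kPa.
W = (P₁V₁−P₂V₂)/(n−1) = (260×30.4−26.6×191)/0.24 = 11800 J.

11800 J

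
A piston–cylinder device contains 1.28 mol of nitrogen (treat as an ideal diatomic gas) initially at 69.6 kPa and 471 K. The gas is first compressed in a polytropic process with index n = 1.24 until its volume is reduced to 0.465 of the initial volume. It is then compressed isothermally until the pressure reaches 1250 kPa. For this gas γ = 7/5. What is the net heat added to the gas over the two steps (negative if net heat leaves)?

V₁ = nRT₁/P₁ = 1.28×8.314×471/69.6 = 72.0 L.
Step 1 — Polytropic n=1.24: T₂ = T₁(V₁/V₂)^(n−1) = 471×(2.15)^0.24 = 566 K; P₂ = P₁(V₁/V₂)^n = 180 kPa.
W = (P₁V₁−P₂V₂)/(n−1) = (69.6×72.0−180×33.5)/0.24 = -4210 J.
ΔU = nCvΔT = 1.28×20.8×(566−471) = 2530 J.
Q = ΔU + W = -1690 J.
State after step 1: P = 180 kPa, V = 33.5 L, T = 566 K.
Step 2 — Isothermal: T stays 566 K; PV = const ⇒ V₂ = 4.82 L, P₂ = 1250 kPa.
ΔU = 0 (ideal gas, T constant).
W = nRT ln(V₂/V₁) = 1.28×8.314×566×ln(0.144) = -11700 J.
Q = ΔU + W = -11700 J.
Net over both steps: W = -15900 J, Q = -13400 J, ΔU = 2530 J.

-13400 J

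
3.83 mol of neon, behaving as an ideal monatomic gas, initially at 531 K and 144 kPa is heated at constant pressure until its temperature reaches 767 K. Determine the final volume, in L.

170 L

V₁ = nRT₁/P₁ = 3.83×8.314×531/144 = 117 L.
Isobaric: P stays 144 kPa; V/T = const ⇒ T₂ = 767 K, V₂ = 170 L.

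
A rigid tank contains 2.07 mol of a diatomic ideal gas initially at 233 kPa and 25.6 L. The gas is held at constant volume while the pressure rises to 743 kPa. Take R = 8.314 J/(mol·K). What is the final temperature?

T₁ = P₁V₁/(nR) = 233×25.6/(2.07×8.314) = 347 K.
Isochoric: V stays 25.6 L; P/T = const ⇒ T₂ = 1110 K, P₂ = 743 kPa.

1110 K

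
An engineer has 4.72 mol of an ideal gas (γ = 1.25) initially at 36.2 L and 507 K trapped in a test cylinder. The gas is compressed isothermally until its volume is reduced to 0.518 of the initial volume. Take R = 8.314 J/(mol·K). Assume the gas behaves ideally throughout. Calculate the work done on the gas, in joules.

13100 J

P₁ = nRT₁/V₁ = 4.72×8.314×507/36.2 = 550 kPa.
Isothermal: T stays 507 K; PV = const ⇒ V₂ = 18.8 L, P₂ = 1060 kPa.
W = nRT ln(V₂/V₁) = 4.72×8.314×507×ln(0.518) = -13100 J.
Work done on the gas = −W_by = 13100 J.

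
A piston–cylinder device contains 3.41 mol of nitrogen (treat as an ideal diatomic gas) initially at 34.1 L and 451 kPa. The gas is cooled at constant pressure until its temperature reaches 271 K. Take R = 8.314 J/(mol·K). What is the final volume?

T₁ = P₁V₁/(nR) = 451×34.1/(3.41×8.314) = 542 K.
Isobaric: P stays 451 kPa; V/T = const ⇒ T₂ = 271 K, V₂ = 17.0 L.

17.0 L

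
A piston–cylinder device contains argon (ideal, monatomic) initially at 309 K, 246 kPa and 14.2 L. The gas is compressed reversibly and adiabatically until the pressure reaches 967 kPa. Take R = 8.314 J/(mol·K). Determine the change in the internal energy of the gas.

n = P₁V₁/(RT₁) = 246×14.2/(8.314×309) = 1.36 mol.
Adiabatic: T₂/T₁ = (P₂/P₁)^((γ−1)/γ) ⇒ T₂ = 309×(3.93)^0.400 = 534 K; V₂ = 6.25 L.
For an ideal gas ΔU = nCvΔT with Cv = (3/2)R = 12.5 J/(mol·K).
ΔU = 1.36×12.5×(534−309) = 3820 J.

3820 J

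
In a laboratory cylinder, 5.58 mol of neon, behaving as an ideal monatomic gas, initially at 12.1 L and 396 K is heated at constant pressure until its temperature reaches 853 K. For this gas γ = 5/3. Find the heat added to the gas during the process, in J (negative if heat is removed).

53000 J

P₁ = nRT₁/V₁ = 5.58×8.314×396/12.1 = 1520 kPa.
Isobaric: P stays 1520 kPa; V/T = const ⇒ T₂ = 853 K, V₂ = 26.1 L.
W = PΔV = 1520×(26.1−12.1) kPa·L = 21200 J.
ΔU = nCvΔT = 5.58×12.5×(853−396) = 31800 J.
Q = ΔU + W = nCpΔT = 53000 J.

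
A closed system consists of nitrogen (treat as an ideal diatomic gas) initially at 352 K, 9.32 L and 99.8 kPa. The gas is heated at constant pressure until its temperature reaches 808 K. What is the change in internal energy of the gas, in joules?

3010 J

n = P₁V₁/(RT₁) = 99.8×9.32/(8.314×352) = 0.318 mol.
Isobaric: P stays 99.8 kPa; V/T = const ⇒ T₂ = 808 K, V₂ = 21.4 L.
For an ideal gas ΔU = nCvΔT with Cv = (5/2)R = 20.8 J/(mol·K).
ΔU = 0.318×20.8×(808−352) = 3010 J.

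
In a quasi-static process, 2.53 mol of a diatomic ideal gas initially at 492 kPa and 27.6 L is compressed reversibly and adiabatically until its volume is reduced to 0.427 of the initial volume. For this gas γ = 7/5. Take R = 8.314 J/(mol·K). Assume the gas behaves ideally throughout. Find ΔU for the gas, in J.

13800 J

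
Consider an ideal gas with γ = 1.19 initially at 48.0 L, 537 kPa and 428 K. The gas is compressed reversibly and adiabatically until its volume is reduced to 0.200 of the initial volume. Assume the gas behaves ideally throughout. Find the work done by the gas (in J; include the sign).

-48500 J

n = P₁V₁/(RT₁) = 537×48.0/(8.314×428) = 7.24 mol.
Adiabatic: TV^(γ−1) = const ⇒ T₂ = 428×(5.00)^0.190 = 581 K; PV^γ = const ⇒ P₂ = 3650 kPa.
ΔU = nCvΔT = 7.24×43.8×(581−428) = 48500 J.
Q = 0 for an adiabatic process, so W = −ΔU = -48500 J.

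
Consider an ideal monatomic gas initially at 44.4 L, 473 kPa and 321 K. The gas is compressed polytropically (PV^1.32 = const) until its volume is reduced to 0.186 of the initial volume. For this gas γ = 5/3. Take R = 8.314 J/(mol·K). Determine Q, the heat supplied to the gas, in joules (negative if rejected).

n = P₁V₁/(RT₁) = 473×44.4/(8.314×321) = 7.87 mol.
Polytropic n=1.32: T₂ = T₁(V₁/V₂)^(n−1) = 321×(5.38)^0.32 = 550 K; P₂ = P₁(V₁/V₂)^n = 4360 kPa.
W = (P₁V₁−P₂V₂)/(n−1) = (473×44.4−4360×8.26)/0.32 = -46800 J.
ΔU = nCvΔT = 7.87×12.5×(550−321) = 22500 J.
Q = ΔU + W = -24300 J.

-24300 J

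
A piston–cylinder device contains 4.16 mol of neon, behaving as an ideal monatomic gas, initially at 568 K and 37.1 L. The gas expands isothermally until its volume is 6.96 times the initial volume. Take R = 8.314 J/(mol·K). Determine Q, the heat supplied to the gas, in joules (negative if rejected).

P₁ = nRT₁/V₁ = 4.16×8.314×568/37.1 = 530 kPa.
Isothermal: T stays 568 K; PV = const ⇒ V₂ = 258 L, P₂ = 76.1 kPa.
ΔU = 0 (ideal gas, T constant).
W = nRT ln(V₂/V₁) = 4.16×8.314×568×ln(6.96) = 38100 J.
Q = ΔU + W = 38100 J.

38100 J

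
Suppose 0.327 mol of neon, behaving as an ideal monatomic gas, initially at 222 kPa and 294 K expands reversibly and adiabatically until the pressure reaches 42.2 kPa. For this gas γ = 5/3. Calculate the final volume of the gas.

9.75 L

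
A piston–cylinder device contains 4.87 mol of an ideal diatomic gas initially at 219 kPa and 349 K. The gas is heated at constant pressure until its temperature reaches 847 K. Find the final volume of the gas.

V₁ = nRT₁/P₁ = 4.87×8.314×349/219 = 64.5 L.
Isobaric: P stays 219 kPa; V/T = const ⇒ T₂ = 847 K, V₂ = 157 L.

157 L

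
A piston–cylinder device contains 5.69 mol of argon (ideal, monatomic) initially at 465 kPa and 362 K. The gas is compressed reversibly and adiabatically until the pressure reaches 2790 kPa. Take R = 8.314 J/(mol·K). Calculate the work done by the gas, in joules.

V₁ = nRT₁/P₁ = 5.69×8.314×362/465 = 36.8 L.
Adiabatic: T₂/T₁ = (P₂/P₁)^((γ−1)/γ) ⇒ T₂ = 362×(6.00)^0.400 = 741 K; V₂ = 12.6 L.
ΔU = nCvΔT = 5.69×12.5×(741−362) = 26900 J.
Q = 0 for an adiabatic process, so W = −ΔU = -26900 J.

-26900 J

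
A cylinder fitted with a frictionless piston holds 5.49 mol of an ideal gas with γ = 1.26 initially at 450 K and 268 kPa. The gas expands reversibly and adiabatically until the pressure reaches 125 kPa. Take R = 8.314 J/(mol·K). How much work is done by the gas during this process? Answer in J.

V₁ = nRT₁/P₁ = 5.49×8.314×450/268 = 76.6 L.
Adiabatic: T₂/T₁ = (P₂/P₁)^((γ−1)/γ) ⇒ T₂ = 450×(0.466)^0.206 = 384 K; V₂ = 140 L.
ΔU = nCvΔT = 5.49×32.0×(384−450) = -11500 J.
Q = 0 for an adiabatic process, so W = −ΔU = 11500 J.

11500 J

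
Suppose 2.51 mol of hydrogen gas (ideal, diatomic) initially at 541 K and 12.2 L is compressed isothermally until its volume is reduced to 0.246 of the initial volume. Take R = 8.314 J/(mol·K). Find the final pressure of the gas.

3760 kPa

P₁ = nRT₁/V₁ = 2.51×8.314×541/12.2 = 925 kPa.
Isothermal: T stays 541 K; PV = const ⇒ V₂ = 3.00 L, P₂ = 3760 kPa.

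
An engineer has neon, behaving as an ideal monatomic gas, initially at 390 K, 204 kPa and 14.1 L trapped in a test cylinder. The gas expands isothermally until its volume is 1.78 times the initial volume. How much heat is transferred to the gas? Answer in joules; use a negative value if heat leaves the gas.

1660 J

n = P₁V₁/(RT₁) = 204×14.1/(8.314×390) = 0.887 mol.
Isothermal: T stays 390 K; PV = const ⇒ V₂ = 25.1 L, P₂ = 115 kPa.
ΔU = 0 (ideal gas, T constant).
W = nRT ln(V₂/V₁) = 0.887×8.314×390×ln(1.78) = 1660 J.
Q = ΔU + W = 1660 J.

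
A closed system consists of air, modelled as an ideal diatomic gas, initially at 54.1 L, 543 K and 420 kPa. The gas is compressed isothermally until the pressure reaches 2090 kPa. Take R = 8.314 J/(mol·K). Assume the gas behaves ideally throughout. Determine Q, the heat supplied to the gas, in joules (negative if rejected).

-36500 J

n = P₁V₁/(RT₁) = 420×54.1/(8.314×543) = 5.03 mol.
Isothermal: T stays 543 K; PV = const ⇒ V₂ = 10.9 L, P₂ = 2090 kPa.
ΔU = 0 (ideal gas, T constant).
W = nRT ln(V₂/V₁) = 5.03×8.314×543×ln(0.201) = -36500 J.
Q = ΔU + W = -36500 J.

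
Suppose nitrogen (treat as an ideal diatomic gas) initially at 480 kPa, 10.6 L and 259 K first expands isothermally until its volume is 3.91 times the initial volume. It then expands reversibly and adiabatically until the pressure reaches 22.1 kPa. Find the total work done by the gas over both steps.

11900 J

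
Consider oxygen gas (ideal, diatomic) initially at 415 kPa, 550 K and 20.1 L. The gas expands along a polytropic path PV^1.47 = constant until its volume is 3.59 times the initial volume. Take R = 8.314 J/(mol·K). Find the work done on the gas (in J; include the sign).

-8010 J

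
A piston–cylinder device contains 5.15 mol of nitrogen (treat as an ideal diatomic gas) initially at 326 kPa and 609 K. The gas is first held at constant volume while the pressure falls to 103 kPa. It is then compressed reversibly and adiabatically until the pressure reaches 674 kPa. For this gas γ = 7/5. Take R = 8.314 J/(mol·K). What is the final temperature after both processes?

V₁ = nRT₁/P₁ = 5.15×8.314×609/326 = 80.0 L.
Step 1 — Isochoric: V stays 80.0 L; P/T = const ⇒ T₂ = 192 K, P₂ = 103 kPa.
W = 0 (no volume change).
ΔU = nCvΔT = 5.15×20.8×(192−609) = -44600 J.
Q = ΔU = -44600 J.
State after step 1: P = 103 kPa, V = 80.0 L, T = 192 K.
Step 2 — Adiabatic: T₂/T₁ = (P₂/P₁)^((γ−1)/γ) ⇒ T₂ = 192×(6.54)^0.286 = 329 K; V₂ = 20.9 L.
ΔU = nCvΔT = 5.15×20.8×(329−192) = 14600 J.
Q = 0 for an adiabatic process, so W = −ΔU = -14600 J.
Net over both steps: W = -14600 J, Q = -44600 J, ΔU = -30000 J.

329 K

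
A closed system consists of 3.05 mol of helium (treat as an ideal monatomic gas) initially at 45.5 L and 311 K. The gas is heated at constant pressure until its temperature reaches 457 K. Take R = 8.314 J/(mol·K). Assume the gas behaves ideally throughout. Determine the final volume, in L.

66.9 L

P₁ = nRT₁/V₁ = 3.05×8.314×311/45.5 = 173 kPa.
Isobaric: P stays 173 kPa; V/T = const ⇒ T₂ = 457 K, V₂ = 66.9 L.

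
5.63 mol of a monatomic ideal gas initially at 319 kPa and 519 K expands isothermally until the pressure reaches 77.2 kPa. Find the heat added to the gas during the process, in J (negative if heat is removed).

34500 J

V₁ = nRT₁/P₁ = 5.63×8.314×519/319 = 76.2 L.
Isothermal: T stays 519 K; PV = const ⇒ V₂ = 315 L, P₂ = 77.2 kPa.
ΔU = 0 (ideal gas, T constant).
W = nRT ln(V₂/V₁) = 5.63×8.314×519×ln(4.13) = 34500 J.
Q = ΔU + W = 34500 J.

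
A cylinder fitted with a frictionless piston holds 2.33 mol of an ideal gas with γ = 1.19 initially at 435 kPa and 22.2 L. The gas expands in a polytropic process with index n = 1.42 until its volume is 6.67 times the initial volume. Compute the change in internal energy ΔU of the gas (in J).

-27900 J

T₁ = P₁V₁/(nR) = 435×22.2/(2.33×8.314) = 499 K.
Polytropic n=1.42: T₂ = T₁(V₁/V₂)^(n−1) = 499×(0.150)^0.42 = 225 K; P₂ = P₁(V₁/V₂)^n = 29.4 kPa.
For an ideal gas ΔU = nCvΔT with Cv = R/(γ−1) = 43.8 J/(mol·K).
ΔU = 2.33×43.8×(225−499) = -27900 J.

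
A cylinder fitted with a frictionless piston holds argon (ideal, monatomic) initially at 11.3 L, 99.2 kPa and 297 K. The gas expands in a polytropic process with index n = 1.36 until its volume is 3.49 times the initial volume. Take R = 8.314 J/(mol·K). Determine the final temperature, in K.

Polytropic n=1.36: T₂ = T₁(V₁/V₂)^(n−1) = 297×(0.287)^0.36 = 189 K; P₂ = P₁(V₁/V₂)^n = 18.1 kPa.

189 K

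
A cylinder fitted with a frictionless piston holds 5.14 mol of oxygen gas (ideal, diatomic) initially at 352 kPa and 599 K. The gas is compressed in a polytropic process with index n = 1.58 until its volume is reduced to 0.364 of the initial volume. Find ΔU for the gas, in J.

51000 J

V₁ = nRT₁/P₁ = 5.14×8.314×599/352 = 72.7 L.
Polytropic n=1.58: T₂ = T₁(V₁/V₂)^(n−1) = 599×(2.75)^0.58 = 1080 K; P₂ = P₁(V₁/V₂)^n = 1740 kPa.
For an ideal gas ΔU = nCvΔT with Cv = (5/2)R = 20.8 J/(mol·K).
ΔU = 5.14×20.8×(1080−599) = 51000 J.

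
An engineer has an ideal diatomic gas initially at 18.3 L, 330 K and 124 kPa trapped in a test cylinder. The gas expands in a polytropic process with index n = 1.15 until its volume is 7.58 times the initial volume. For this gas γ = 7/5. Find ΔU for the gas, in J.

-1490 J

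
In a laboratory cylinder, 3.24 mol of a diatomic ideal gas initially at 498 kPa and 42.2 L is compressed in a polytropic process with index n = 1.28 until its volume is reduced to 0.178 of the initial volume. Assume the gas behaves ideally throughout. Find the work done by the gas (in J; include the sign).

T₁ = P₁V₁/(nR) = 498×42.2/(3.24×8.314) = 780 K.
Polytropic n=1.28: T₂ = T₁(V₁/V₂)^(n−1) = 780×(5.62)^0.28 = 1260 K; P₂ = P₁(V₁/V₂)^n = 4540 kPa.
W = (P₁V₁−P₂V₂)/(n−1) = (498×42.2−4540×7.51)/0.28 = -46600 J.

-46600 J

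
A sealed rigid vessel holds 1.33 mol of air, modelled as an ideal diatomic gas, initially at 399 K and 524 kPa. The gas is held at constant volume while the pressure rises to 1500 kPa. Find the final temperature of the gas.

V₁ = nRT₁/P₁ = 1.33×8.314×399/524 = 8.42 L.
Isochoric: V stays 8.42 L; P/T = const ⇒ T₂ = 1140 K, P₂ = 1500 kPa.

1140 K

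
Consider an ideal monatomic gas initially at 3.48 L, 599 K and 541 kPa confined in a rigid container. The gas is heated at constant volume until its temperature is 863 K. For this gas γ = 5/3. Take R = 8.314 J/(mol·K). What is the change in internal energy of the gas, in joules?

1240 J

n = P₁V₁/(RT₁) = 541×3.48/(8.314×599) = 0.378 mol.
Isochoric: V stays 3.48 L; P/T = const ⇒ T₂ = 863 K, P₂ = 779 kPa.
For an ideal gas ΔU = nCvΔT with Cv = (3/2)R = 12.5 J/(mol·K).
ΔU = 0.378×12.5×(863−599) = 1240 J.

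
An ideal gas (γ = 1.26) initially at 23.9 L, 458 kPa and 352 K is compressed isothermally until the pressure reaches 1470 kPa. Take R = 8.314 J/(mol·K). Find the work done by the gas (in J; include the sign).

n = P₁V₁/(RT₁) = 458×23.9/(8.314×352) = 3.74 mol.
Isothermal: T stays 352 K; PV = const ⇒ V₂ = 7.45 L, P₂ = 1470 kPa.
W = nRT ln(V₂/V₁) = 3.74×8.314×352×ln(0.312) = -12800 J.

-12800 J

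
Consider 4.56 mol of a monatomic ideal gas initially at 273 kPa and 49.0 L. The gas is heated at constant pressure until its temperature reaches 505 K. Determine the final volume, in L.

T₁ = P₁V₁/(nR) = 273×49.0/(4.56×8.314) = 353 K.
Isobaric: P stays 273 kPa; V/T = const ⇒ T₂ = 505 K, V₂ = 70.1 L.

70.1 L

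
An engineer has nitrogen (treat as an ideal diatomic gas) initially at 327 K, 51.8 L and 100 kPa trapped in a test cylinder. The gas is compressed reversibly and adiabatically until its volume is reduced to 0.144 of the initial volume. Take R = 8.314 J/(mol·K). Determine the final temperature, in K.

710 K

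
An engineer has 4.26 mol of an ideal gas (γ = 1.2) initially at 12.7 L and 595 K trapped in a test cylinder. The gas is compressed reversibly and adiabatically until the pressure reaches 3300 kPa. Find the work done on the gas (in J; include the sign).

12800 J

P₁ = nRT₁/V₁ = 4.26×8.314×595/12.7 = 1660 kPa.
Adiabatic: T₂/T₁ = (P₂/P₁)^((γ−1)/γ) ⇒ T₂ = 595×(1.99)^0.167 = 667 K; V₂ = 7.16 L.
ΔU = nCvΔT = 4.26×41.6×(667−595) = 12800 J.
Q = 0 for an adiabatic process, so W = −ΔU = -12800 J.
Work done on the gas = −W_by = 12800 J.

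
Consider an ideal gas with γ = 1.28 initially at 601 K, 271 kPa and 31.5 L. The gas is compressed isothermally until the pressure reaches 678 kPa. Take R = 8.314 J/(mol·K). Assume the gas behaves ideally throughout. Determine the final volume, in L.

Isothermal: T stays 601 K; PV = const ⇒ V₂ = 12.6 L, P₂ = 678 kPa.

12.6 L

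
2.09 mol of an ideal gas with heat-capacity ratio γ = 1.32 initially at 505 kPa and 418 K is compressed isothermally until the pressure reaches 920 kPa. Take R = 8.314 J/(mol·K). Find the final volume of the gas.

7.89 L

V₁ = nRT₁/P₁ = 2.09×8.314×418/505 = 14.4 L.
Isothermal: T stays 418 K; PV = const ⇒ V₂ = 7.89 L, P₂ = 920 kPa.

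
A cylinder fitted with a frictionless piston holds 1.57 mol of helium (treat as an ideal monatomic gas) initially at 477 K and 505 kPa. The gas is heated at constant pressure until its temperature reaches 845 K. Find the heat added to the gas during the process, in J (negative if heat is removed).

V₁ = nRT₁/P₁ = 1.57×8.314×477/505 = 12.3 L.
Isobaric: P stays 505 kPa; V/T = const ⇒ T₂ = 845 K, V₂ = 21.8 L.
W = PΔV = 505×(21.8−12.3) kPa·L = 4800 J.
ΔU = nCvΔT = 1.57×12.5×(845−477) = 7210 J.
Q = ΔU + W = nCpΔT = 12000 J.

12000 J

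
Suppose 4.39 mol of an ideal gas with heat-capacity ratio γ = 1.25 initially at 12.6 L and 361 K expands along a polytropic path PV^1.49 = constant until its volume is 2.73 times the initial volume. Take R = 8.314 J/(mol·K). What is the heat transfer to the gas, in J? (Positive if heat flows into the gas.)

-10000 J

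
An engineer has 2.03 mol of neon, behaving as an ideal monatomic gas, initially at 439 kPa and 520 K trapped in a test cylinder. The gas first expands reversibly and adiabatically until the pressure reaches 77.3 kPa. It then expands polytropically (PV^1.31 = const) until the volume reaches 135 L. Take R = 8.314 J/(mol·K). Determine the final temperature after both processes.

198 K

V₁ = nRT₁/P₁ = 2.03×8.314×520/439 = 20.0 L.
Step 1 — Adiabatic: T₂/T₁ = (P₂/P₁)^((γ−1)/γ) ⇒ T₂ = 520×(0.176)^0.400 = 260 K; V₂ = 56.7 L.
ΔU = nCvΔT = 2.03×12.5×(260−520) = -6590 J.
Q = 0 for an adiabatic process, so W = −ΔU = 6590 J.
State after step 1: P = 77.3 kPa, V = 56.7 L, T = 260 K.
Step 2 — Polytropic n=1.31: T₂ = T₁(V₁/V₂)^(n−1) = 260×(0.420)^0.31 = 198 K; P₂ = P₁(V₁/V₂)^n = 24.8 kPa.
W = (P₁V₁−P₂V₂)/(n−1) = (77.3×56.7−24.8×135)/0.31 = 3330 J.
ΔU = nCvΔT = 2.03×12.5×(198−260) = -1550 J.
Q = ΔU + W = 1780 J.
Net over both steps: W = 9930 J, Q = 1780 J, ΔU = -8140 J.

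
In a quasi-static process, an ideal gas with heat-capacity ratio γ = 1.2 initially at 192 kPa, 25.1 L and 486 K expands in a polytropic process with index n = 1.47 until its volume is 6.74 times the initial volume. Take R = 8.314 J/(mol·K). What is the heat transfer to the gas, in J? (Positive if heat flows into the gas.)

n = P₁V₁/(RT₁) = 192×25.1/(8.314×486) = 1.19 mol.
Polytropic n=1.47: T₂ = T₁(V₁/V₂)^(n−1) = 486×(0.148)^0.47 = 198 K; P₂ = P₁(V₁/V₂)^n = 11.6 kPa.
W = (P₁V₁−P₂V₂)/(n−1) = (192×25.1−11.6×169)/0.47 = 6070 J.
ΔU = nCvΔT = 1.19×41.6×(198−486) = -14300 J.
Q = ΔU + W = -8200 J.

-8200 J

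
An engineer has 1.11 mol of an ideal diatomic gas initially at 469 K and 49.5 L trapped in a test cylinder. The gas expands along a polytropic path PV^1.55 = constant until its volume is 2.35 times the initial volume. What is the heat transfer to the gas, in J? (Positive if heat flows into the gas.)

-1110 J

P₁ = nRT₁/V₁ = 1.11×8.314×469/49.5 = 87.4 kPa.
Polytropic n=1.55: T₂ = T₁(V₁/V₂)^(n−1) = 469×(0.426)^0.55 = 293 K; P₂ = P₁(V₁/V₂)^n = 23.3 kPa.
W = (P₁V₁−P₂V₂)/(n−1) = (87.4×49.5−23.3×116)/0.55 = 2950 J.
ΔU = nCvΔT = 1.11×20.8×(293−469) = -4060 J.
Q = ΔU + W = -1110 J.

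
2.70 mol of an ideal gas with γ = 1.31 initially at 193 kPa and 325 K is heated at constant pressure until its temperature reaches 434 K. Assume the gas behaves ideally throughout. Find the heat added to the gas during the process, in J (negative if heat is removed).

V₁ = nRT₁/P₁ = 2.70×8.314×325/193 = 37.8 L.
Isobaric: P stays 193 kPa; V/T = const ⇒ T₂ = 434 K, V₂ = 50.5 L.
W = PΔV = 193×(50.5−37.8) kPa·L = 2450 J.
ΔU = nCvΔT = 2.70×26.8×(434−325) = 7890 J.
Q = ΔU + W = nCpΔT = 10300 J.

10300 J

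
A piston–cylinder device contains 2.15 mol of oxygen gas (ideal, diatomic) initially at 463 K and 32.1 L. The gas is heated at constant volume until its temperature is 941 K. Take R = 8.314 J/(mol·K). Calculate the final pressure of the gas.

524 kPa

P₁ = nRT₁/V₁ = 2.15×8.314×463/32.1 = 258 kPa.
Isochoric: V stays 32.1 L; P/T = const ⇒ T₂ = 941 K, P₂ = 524 kPa.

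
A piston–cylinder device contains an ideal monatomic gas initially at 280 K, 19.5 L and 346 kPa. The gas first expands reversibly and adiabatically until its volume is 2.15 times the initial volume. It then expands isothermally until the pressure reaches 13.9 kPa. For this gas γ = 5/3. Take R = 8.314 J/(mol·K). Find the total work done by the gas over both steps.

11900 J

n = P₁V₁/(RT₁) = 346×19.5/(8.314×280) = 2.90 mol.
Step 1 — Adiabatic: TV^(γ−1) = const ⇒ T₂ = 280×(0.465)^0.667 = 168 K; PV^γ = const ⇒ P₂ = 96.6 kPa.
ΔU = nCvΔT = 2.90×12.5×(168−280) = -4050 J.
Q = 0 for an adiabatic process, so W = −ΔU = 4050 J.
State after step 1: P = 96.6 kPa, V = 41.9 L, T = 168 K.
Step 2 — Isothermal: T stays 168 K; PV = const ⇒ V₂ = 291 L, P₂ = 13.9 kPa.
ΔU = 0 (ideal gas, T constant).
W = nRT ln(V₂/V₁) = 2.90×8.314×168×ln(6.95) = 7850 J.
Q = ΔU + W = 7850 J.
Net over both steps: W = 11900 J, Q = 7850 J, ΔU = -4050 J.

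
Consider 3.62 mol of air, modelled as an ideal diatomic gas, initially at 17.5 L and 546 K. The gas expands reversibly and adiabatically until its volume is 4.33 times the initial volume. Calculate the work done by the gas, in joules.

18200 J

P₁ = nRT₁/V₁ = 3.62×8.314×546/17.5 = 939 kPa.
Adiabatic: TV^(γ−1) = const ⇒ T₂ = 546×(0.231)^0.400 = 304 K; PV^γ = const ⇒ P₂ = 121 kPa.
ΔU = nCvΔT = 3.62×20.8×(304−546) = -18200 J.
Q = 0 for an adiabatic process, so W = −ΔU = 18200 J.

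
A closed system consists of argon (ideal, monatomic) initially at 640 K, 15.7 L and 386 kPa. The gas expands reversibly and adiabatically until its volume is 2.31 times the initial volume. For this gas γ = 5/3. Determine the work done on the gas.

-3890 J

n = P₁V₁/(RT₁) = 386×15.7/(8.314×640) = 1.14 mol.
Adiabatic: TV^(γ−1) = const ⇒ T₂ = 640×(0.433)^0.667 = 366 K; PV^γ = const ⇒ P₂ = 95.6 kPa.
ΔU = nCvΔT = 1.14×12.5×(366−640) = -3890 J.
Q = 0 for an adiabatic process, so W = −ΔU = 3890 J.
Work done on the gas = −W_by = -3890 J.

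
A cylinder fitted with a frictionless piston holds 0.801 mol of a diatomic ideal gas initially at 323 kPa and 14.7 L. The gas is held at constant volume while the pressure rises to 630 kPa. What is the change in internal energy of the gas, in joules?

11300 J

T₁ = P₁V₁/(nR) = 323×14.7/(0.801×8.314) = 713 K.
Isochoric: V stays 14.7 L; P/T = const ⇒ T₂ = 1390 K, P₂ = 630 kPa.
For an ideal gas ΔU = nCvΔT with Cv = (5/2)R = 20.8 J/(mol·K).
ΔU = 0.801×20.8×(1390−713) = 11300 J.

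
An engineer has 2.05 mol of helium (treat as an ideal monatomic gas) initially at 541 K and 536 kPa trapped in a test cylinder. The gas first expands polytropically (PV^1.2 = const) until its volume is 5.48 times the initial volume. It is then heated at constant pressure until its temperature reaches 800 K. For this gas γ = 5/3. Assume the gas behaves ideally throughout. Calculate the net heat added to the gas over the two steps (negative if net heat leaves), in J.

27000 J

V₁ = nRT₁/P₁ = 2.05×8.314×541/536 = 17.2 L.
Step 1 — Polytropic n=1.2: T₂ = T₁(V₁/V₂)^(n−1) = 541×(0.182)^0.20 = 385 K; P₂ = P₁(V₁/V₂)^n = 69.6 kPa.
W = (P₁V₁−P₂V₂)/(n−1) = (536×17.2−69.6×94.3)/0.20 = 13300 J.
ΔU = nCvΔT = 2.05×12.5×(385−541) = -3990 J.
Q = ΔU + W = 9310 J.
State after step 1: P = 69.6 kPa, V = 94.3 L, T = 385 K.
Step 2 — Isobaric: P stays 69.6 kPa; V/T = const ⇒ T₂ = 800 K, V₂ = 196 L.
W = PΔV = 69.6×(196−94.3) kPa·L = 7070 J.
ΔU = nCvΔT = 2.05×12.5×(800−385) = 10600 J.
Q = ΔU + W = nCpΔT = 17700 J.
Net over both steps: W = 20400 J, Q = 27000 J, ΔU = 6620 J.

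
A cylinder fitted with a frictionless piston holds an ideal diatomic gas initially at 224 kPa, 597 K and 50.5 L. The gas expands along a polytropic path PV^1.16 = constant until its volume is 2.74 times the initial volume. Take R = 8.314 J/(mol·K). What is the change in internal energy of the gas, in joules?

-4210 J

n = P₁V₁/(RT₁) = 224×50.5/(8.314×597) = 2.28 mol.
Polytropic n=1.16: T₂ = T₁(V₁/V₂)^(n−1) = 597×(0.365)^0.16 = 508 K; P₂ = P₁(V₁/V₂)^n = 69.6 kPa.
For an ideal gas ΔU = nCvΔT with Cv = (5/2)R = 20.8 J/(mol·K).
ΔU = 2.28×20.8×(508−597) = -4210 J.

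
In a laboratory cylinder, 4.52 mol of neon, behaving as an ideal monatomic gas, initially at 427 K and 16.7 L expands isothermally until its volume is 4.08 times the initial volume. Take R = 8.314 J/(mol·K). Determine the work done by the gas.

22600 J

P₁ = nRT₁/V₁ = 4.52×8.314×427/16.7 = 961 kPa.
Isothermal: T stays 427 K; PV = const ⇒ V₂ = 68.1 L, P₂ = 236 kPa.
W = nRT ln(V₂/V₁) = 4.52×8.314×427×ln(4.08) = 22600 J.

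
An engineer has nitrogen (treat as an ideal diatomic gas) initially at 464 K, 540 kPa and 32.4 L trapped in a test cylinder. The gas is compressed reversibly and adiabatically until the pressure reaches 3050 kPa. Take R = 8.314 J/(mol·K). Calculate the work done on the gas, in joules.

28000 J

n = P₁V₁/(RT₁) = 540×32.4/(8.314×464) = 4.54 mol.
Adiabatic: T₂/T₁ = (P₂/P₁)^((γ−1)/γ) ⇒ T₂ = 464×(5.65)^0.286 = 761 K; V₂ = 9.41 L.
ΔU = nCvΔT = 4.54×20.8×(761−464) = 28000 J.
Q = 0 for an adiabatic process, so W = −ΔU = -28000 J.
Work done on the gas = −W_by = 28000 J.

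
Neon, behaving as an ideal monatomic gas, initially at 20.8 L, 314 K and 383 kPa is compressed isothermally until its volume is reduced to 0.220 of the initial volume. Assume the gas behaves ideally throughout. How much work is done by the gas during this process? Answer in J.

-12100 J

n = P₁V₁/(RT₁) = 383×20.8/(8.314×314) = 3.05 mol.
Isothermal: T stays 314 K; PV = const ⇒ V₂ = 4.58 L, P₂ = 1740 kPa.
W = nRT ln(V₂/V₁) = 3.05×8.314×314×ln(0.220) = -12100 J.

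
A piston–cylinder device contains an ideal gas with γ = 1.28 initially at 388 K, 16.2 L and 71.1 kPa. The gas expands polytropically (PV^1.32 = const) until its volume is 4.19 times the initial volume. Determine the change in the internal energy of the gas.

-1510 J

n = P₁V₁/(RT₁) = 71.1×16.2/(8.314×388) = 0.357 mol.
Polytropic n=1.32: T₂ = T₁(V₁/V₂)^(n−1) = 388×(0.239)^0.32 = 245 K; P₂ = P₁(V₁/V₂)^n = 10.7 kPa.
For an ideal gas ΔU = nCvΔT with Cv = R/(γ−1) = 29.7 J/(mol·K).
ΔU = 0.357×29.7×(245−388) = -1510 J.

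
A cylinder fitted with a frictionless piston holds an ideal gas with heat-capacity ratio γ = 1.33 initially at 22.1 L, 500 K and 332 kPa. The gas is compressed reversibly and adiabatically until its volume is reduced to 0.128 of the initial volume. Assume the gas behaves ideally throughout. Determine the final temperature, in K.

Adiabatic: TV^(γ−1) = const ⇒ T₂ = 500×(7.81)^0.330 = 985 K; PV^γ = const ⇒ P₂ = 5110 kPa.

985 K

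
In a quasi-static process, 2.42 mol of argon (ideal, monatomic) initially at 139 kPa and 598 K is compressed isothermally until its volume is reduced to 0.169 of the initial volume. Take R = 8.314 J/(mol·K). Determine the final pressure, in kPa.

822 kPa

V₁ = nRT₁/P₁ = 2.42×8.314×598/139 = 86.6 L.
Isothermal: T stays 598 K; PV = const ⇒ V₂ = 14.6 L, P₂ = 822 kPa.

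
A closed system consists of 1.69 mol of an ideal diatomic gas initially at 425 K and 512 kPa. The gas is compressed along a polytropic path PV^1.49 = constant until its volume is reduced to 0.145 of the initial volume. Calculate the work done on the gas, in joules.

19200 J

V₁ = nRT₁/P₁ = 1.69×8.314×425/512 = 11.7 L.
Polytropic n=1.49: T₂ = T₁(V₁/V₂)^(n−1) = 425×(6.90)^0.49 = 1090 K; P₂ = P₁(V₁/V₂)^n = 9100 kPa.
W = (P₁V₁−P₂V₂)/(n−1) = (512×11.7−9100×1.69)/0.49 = -19200 J.
Work done on the gas = −W_by = 19200 J.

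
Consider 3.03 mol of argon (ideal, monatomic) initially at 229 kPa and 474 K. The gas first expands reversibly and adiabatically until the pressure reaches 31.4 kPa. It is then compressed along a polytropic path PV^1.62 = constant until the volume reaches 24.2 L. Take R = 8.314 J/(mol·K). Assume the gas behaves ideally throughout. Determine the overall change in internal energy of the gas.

9360 J

V₁ = nRT₁/P₁ = 3.03×8.314×474/229 = 52.1 L.
Step 1 — Adiabatic: T₂/T₁ = (P₂/P₁)^((γ−1)/γ) ⇒ T₂ = 474×(0.137)^0.400 = 214 K; V₂ = 172 L.
ΔU = nCvΔT = 3.03×12.5×(214−474) = -9820 J.
Q = 0 for an adiabatic process, so W = −ΔU = 9820 J.
State after step 1: P = 31.4 kPa, V = 172 L, T = 214 K.
Step 2 — Polytropic n=1.62: T₂ = T₁(V₁/V₂)^(n−1) = 214×(7.10)^0.62 = 722 K; P₂ = P₁(V₁/V₂)^n = 751 kPa.
W = (P₁V₁−P₂V₂)/(n−1) = (31.4×172−751×24.2)/0.62 = -20600 J.
ΔU = nCvΔT = 3.03×12.5×(722−214) = 19200 J.
Q = ΔU + W = -1440 J.
Net over both steps: W = -10800 J, Q = -1440 J, ΔU = 9360 J.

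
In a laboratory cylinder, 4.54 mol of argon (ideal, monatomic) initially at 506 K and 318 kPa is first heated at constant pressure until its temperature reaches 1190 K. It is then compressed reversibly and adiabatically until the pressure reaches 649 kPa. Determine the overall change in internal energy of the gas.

61000 J

V₁ = nRT₁/P₁ = 4.54×8.314×506/318 = 60.1 L.
Step 1 — Isobaric: P stays 318 kPa; V/T = const ⇒ T₂ = 1190 K, V₂ = 141 L.
W = PΔV = 318×(141−60.1) kPa·L = 25800 J.
ΔU = nCvΔT = 4.54×12.5×(1190−506) = 38700 J.
Q = ΔU + W = nCpΔT = 64500 J.
State after step 1: P = 318 kPa, V = 141 L, T = 1190 K.
Step 2 — Adiabatic: T₂/T₁ = (P₂/P₁)^((γ−1)/γ) ⇒ T₂ = 1190×(2.04)^0.400 = 1580 K; V₂ = 92.1 L.
ΔU = nCvΔT = 4.54×12.5×(1580−1190) = 22200 J.
Q = 0 for an adiabatic process, so W = −ΔU = -22200 J.
Net over both steps: W = 3570 J, Q = 64500 J, ΔU = 61000 J.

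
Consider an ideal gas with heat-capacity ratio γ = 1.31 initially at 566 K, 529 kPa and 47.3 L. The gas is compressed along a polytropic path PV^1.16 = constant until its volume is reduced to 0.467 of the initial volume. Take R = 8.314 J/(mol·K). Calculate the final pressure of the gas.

Polytropic n=1.16: T₂ = T₁(V₁/V₂)^(n−1) = 566×(2.14)^0.16 = 639 K; P₂ = P₁(V₁/V₂)^n = 1280 kPa.

1280 kPa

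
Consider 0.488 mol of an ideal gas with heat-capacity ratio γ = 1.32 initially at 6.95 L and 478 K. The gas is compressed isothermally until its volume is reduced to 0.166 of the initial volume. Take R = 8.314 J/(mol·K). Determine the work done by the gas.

-3480 J

P₁ = nRT₁/V₁ = 0.488×8.314×478/6.95 = 279 kPa.
Isothermal: T stays 478 K; PV = const ⇒ V₂ = 1.15 L, P₂ = 1680 kPa.
W = nRT ln(V₂/V₁) = 0.488×8.314×478×ln(0.166) = -3480 J.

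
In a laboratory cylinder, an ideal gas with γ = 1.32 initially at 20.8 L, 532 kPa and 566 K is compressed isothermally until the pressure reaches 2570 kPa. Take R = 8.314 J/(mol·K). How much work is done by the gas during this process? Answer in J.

n = P₁V₁/(RT₁) = 532×20.8/(8.314×566) = 2.35 mol.
Isothermal: T stays 566 K; PV = const ⇒ V₂ = 4.31 L, P₂ = 2570 kPa.
W = nRT ln(V₂/V₁) = 2.35×8.314×566×ln(0.207) = -17400 J.

-17400 J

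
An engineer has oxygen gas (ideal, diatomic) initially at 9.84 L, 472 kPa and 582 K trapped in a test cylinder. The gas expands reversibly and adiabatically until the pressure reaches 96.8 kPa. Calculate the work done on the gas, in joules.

n = P₁V₁/(RT₁) = 472×9.84/(8.314×582) = 0.960 mol.
Adiabatic: T₂/T₁ = (P₂/P₁)^((γ−1)/γ) ⇒ T₂ = 582×(0.205)^0.286 = 370 K; V₂ = 30.5 L.
ΔU = nCvΔT = 0.960×20.8×(370−582) = -4230 J.
Q = 0 for an adiabatic process, so W = −ΔU = 4230 J.
Work done on the gas = −W_by = -4230 J.

-4230 J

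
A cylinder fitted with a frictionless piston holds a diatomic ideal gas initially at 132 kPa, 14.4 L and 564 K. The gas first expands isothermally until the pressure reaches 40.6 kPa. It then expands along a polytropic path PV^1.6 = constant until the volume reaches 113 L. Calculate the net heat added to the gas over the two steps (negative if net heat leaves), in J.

1590 J

n = P₁V₁/(RT₁) = 132×14.4/(8.314×564) = 0.405 mol.
Step 1 — Isothermal: T stays 564 K; PV = const ⇒ V₂ = 46.8 L, P₂ = 40.6 kPa.
ΔU = 0 (ideal gas, T constant).
W = nRT ln(V₂/V₁) = 0.405×8.314×564×ln(3.25) = 2240 J.
Q = ΔU + W = 2240 J.
State after step 1: P = 40.6 kPa, V = 46.8 L, T = 564 K.
Step 2 — Polytropic n=1.6: T₂ = T₁(V₁/V₂)^(n−1) = 564×(0.414)^0.60 = 332 K; P₂ = P₁(V₁/V₂)^n = 9.91 kPa.
W = (P₁V₁−P₂V₂)/(n−1) = (40.6×46.8−9.91×113)/0.60 = 1300 J.
ΔU = nCvΔT = 0.405×20.8×(332−564) = -1950 J.
Q = ΔU + W = -650 J.
Net over both steps: W = 3540 J, Q = 1590 J, ΔU = -1950 J.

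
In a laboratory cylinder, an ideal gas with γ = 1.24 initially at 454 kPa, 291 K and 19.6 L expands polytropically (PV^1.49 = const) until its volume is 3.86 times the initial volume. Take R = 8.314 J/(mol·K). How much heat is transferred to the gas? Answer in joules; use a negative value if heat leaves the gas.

-9160 J

n = P₁V₁/(RT₁) = 454×19.6/(8.314×291) = 3.68 mol.
Polytropic n=1.49: T₂ = T₁(V₁/V₂)^(n−1) = 291×(0.259)^0.49 = 150 K; P₂ = P₁(V₁/V₂)^n = 60.7 kPa.
W = (P₁V₁−P₂V₂)/(n−1) = (454×19.6−60.7×75.7)/0.49 = 8790 J.
ΔU = nCvΔT = 3.68×34.6×(150−291) = -17900 J.
Q = ΔU + W = -9160 J.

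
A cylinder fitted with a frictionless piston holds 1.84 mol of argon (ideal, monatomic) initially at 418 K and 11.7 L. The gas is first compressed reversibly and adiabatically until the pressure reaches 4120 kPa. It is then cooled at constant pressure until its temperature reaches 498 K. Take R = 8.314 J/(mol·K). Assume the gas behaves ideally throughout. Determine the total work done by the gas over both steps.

P₁ = nRT₁/V₁ = 1.84×8.314×418/11.7 = 547 kPa.
Step 1 — Adiabatic: T₂/T₁ = (P₂/P₁)^((γ−1)/γ) ⇒ T₂ = 418×(7.54)^0.400 = 938 K; V₂ = 3.48 L.
ΔU = nCvΔT = 1.84×12.5×(938−418) = 11900 J.
Q = 0 for an adiabatic process, so W = −ΔU = -11900 J.
State after step 1: P = 4120 kPa, V = 3.48 L, T = 938 K.
Step 2 — Isobaric: P stays 4120 kPa; V/T = const ⇒ T₂ = 498 K, V₂ = 1.85 L.
W = PΔV = 4120×(1.85−3.48) kPa·L = -6730 J.
ΔU = nCvΔT = 1.84×12.5×(498−938) = -10100 J.
Q = ΔU + W = nCpΔT = -16800 J.
Net over both steps: W = -18700 J, Q = -16800 J, ΔU = 1840 J.

-18700 J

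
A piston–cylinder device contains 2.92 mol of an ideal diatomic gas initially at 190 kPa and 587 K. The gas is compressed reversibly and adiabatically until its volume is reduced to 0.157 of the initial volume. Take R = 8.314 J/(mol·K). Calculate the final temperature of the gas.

1230 K

V₁ = nRT₁/P₁ = 2.92×8.314×587/190 = 75.0 L.
Adiabatic: TV^(γ−1) = const ⇒ T₂ = 587×(6.37)^0.400 = 1230 K; PV^γ = const ⇒ P₂ = 2540 kPa.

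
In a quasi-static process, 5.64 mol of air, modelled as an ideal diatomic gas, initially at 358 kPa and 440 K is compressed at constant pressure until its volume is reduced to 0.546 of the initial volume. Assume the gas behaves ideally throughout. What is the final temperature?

240 K

V₁ = nRT₁/P₁ = 5.64×8.314×440/358 = 57.6 L.
Isobaric: P stays 358 kPa; V/T = const ⇒ T₂ = 240 K, V₂ = 31.5 L.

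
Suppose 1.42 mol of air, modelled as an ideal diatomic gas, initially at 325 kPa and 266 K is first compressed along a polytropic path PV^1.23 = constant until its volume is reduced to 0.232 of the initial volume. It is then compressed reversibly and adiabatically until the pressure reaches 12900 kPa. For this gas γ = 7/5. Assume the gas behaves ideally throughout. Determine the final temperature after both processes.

638 K

V₁ = nRT₁/P₁ = 1.42×8.314×266/325 = 9.66 L.
Step 1 — Polytropic n=1.23: T₂ = T₁(V₁/V₂)^(n−1) = 266×(4.31)^0.23 = 372 K; P₂ = P₁(V₁/V₂)^n = 1960 kPa.
W = (P₁V₁−P₂V₂)/(n−1) = (325×9.66−1960×2.24)/0.23 = -5450 J.
ΔU = nCvΔT = 1.42×20.8×(372−266) = 3140 J.
Q = ΔU + W = -2320 J.
State after step 1: P = 1960 kPa, V = 2.24 L, T = 372 K.
Step 2 — Adiabatic: T₂/T₁ = (P₂/P₁)^((γ−1)/γ) ⇒ T₂ = 372×(6.58)^0.286 = 638 K; V₂ = 0.584 L.
ΔU = nCvΔT = 1.42×20.8×(638−372) = 7830 J.
Q = 0 for an adiabatic process, so W = −ΔU = -7830 J.
Net over both steps: W = -13300 J, Q = -2320 J, ΔU = 11000 J.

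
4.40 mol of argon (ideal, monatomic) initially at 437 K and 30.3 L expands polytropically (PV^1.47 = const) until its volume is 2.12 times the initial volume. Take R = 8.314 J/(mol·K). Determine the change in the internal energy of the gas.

-7130 J

P₁ = nRT₁/V₁ = 4.40×8.314×437/30.3 = 528 kPa.
Polytropic n=1.47: T₂ = T₁(V₁/V₂)^(n−1) = 437×(0.472)^0.47 = 307 K; P₂ = P₁(V₁/V₂)^n = 175 kPa.
For an ideal gas ΔU = nCvΔT with Cv = (3/2)R = 12.5 J/(mol·K).
ΔU = 4.40×12.5×(307−437) = -7130 J.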